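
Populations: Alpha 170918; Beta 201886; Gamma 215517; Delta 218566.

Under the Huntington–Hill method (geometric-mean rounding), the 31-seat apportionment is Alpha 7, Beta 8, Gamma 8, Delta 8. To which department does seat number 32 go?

Priority for the next seat is population ÷ (√(s·(s+1))).
Priorities: Alpha 22839.878, Beta 23792.493, Gamma 25398.922, Delta 25758.250.
Highest priority: Delta.

Delta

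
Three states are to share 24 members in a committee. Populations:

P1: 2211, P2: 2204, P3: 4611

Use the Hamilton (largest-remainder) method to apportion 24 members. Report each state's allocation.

Total 9026; standard divisor 9026/24 ≈ 376.083.
Standard quotas: P1 5.879, P2 5.860, P3 12.261.
Lower quotas: P1 5, P2 5, P3 12 (sum 22, leaving 2 seats).
Remainders in descending order: P1 0.879, P2 0.860, P3 0.261.
The surplus seats go to P1, P2.

P1 6, P2 6, P3 12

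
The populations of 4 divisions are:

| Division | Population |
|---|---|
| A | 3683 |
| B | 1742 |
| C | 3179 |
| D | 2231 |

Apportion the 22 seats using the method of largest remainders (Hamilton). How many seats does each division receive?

A 7, B 4, C 6, D 5

Total 10835; standard divisor 10835/22 ≈ 492.5.
Standard quotas: A 7.478, B 3.537, C 6.455, D 4.530.
Lower quotas: A 7, B 3, C 6, D 4 (sum 20, leaving 2 seats).
Remainders in descending order: B 0.537, D 0.530, A 0.478, C 0.455.
The surplus seats go to B, D.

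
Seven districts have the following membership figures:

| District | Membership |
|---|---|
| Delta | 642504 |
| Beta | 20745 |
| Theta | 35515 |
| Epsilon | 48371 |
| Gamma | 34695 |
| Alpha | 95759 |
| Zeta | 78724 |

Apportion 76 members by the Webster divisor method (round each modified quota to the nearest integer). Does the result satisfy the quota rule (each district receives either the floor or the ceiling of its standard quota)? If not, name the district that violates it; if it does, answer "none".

Delta

Standard quotas: Delta 51.061, Beta 1.649, Theta 2.822, Epsilon 3.844, Gamma 2.757, Alpha 7.610, Zeta 6.256.
Webster allocation: Delta 50, Beta 2, Theta 3, Epsilon 4, Gamma 3, Alpha 8, Zeta 6.
Delta has quota 51.061 (lower 51, upper 52) but receives 50 — outside the quota interval.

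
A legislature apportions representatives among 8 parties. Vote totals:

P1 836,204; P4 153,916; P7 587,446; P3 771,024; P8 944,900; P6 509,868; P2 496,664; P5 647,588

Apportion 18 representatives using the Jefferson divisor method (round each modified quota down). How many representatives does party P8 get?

4

Standard divisor 4947610/18 ≈ 274867.222; standard quotas: P1 3.042, P4 0.560, P7 2.137, P3 2.805, P8 3.438, P6 1.855, P2 1.807, P5 2.356.
Rounding down gives 3, 0, 2, 2, 3, 1, 1, 2 = 14 seats, so the divisor must be adjusted.
With modified divisor 226000: modified quotas P1 3.700, P4 0.681, P7 2.599, P3 3.412, P8 4.181, P6 2.256, P2 2.198, P5 2.865.
Rounding down: P1 3, P4 0, P7 2, P3 3, P8 4, P6 2, P2 2, P5 2 (total 18).
P8 receives 4.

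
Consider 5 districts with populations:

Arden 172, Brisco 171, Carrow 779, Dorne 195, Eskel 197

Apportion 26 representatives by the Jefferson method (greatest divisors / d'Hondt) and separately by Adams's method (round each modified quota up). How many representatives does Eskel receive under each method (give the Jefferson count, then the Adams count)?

3 and 4

Jefferson: Arden 3, Brisco 3, Carrow 14, Dorne 3, Eskel 3.
Adams: Arden 3, Brisco 3, Carrow 12, Dorne 4, Eskel 4.
Eskel gets 3 under Jefferson and 4 under Adams.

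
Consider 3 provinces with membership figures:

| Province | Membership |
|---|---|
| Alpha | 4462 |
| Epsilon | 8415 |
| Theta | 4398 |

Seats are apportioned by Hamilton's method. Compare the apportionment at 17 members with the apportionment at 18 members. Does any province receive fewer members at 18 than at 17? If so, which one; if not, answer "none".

none

At 17 seats: Alpha 5, Epsilon 8, Theta 4.
At 18 seats: Alpha 5, Epsilon 9, Theta 4.
No province's allocation decreased.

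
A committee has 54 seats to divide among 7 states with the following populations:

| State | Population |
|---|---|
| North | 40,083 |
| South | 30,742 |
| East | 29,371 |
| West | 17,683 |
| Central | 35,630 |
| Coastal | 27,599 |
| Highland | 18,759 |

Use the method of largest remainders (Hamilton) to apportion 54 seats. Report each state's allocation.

North: 11; South: 8; East: 8; West: 5; Central: 10; Coastal: 7; Highland: 5

Total 199867; standard divisor 199867/54 ≈ 3701.241.
Standard quotas: North 10.8296, South 8.3059, East 7.9354, West 4.7776, Central 9.6265, Coastal 7.4567, Highland 5.0683.
Lower quotas: North 10, South 8, East 7, West 4, Central 9, Coastal 7, Highland 5 (sum 50, leaving 4 seats).
Remainders in descending order: East 0.9354, North 0.8296, West 0.7776, Central 0.6265, Coastal 0.4567, South 0.3059, Highland 0.0683.
The surplus seats go to East, North, West, Central.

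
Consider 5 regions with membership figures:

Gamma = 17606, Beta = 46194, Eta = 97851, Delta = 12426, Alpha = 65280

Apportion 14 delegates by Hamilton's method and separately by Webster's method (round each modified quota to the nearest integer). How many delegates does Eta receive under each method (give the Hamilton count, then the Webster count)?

6 and 5

Hamilton: Gamma 1, Beta 2, Eta 6, Delta 1, Alpha 4.
Webster: Gamma 1, Beta 3, Eta 5, Delta 1, Alpha 4.
Eta gets 6 under Hamilton and 5 under Webster.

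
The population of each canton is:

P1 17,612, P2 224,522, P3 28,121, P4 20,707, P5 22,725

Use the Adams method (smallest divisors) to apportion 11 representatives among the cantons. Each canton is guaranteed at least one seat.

Standard divisor 313687/11 ≈ 28517; standard quotas: P1 0.618, P2 7.873, P3 0.986, P4 0.726, P5 0.797.
Rounding up gives 1, 8, 1, 1, 1 = 12 seats, so the divisor must be adjusted.
With modified divisor 34700: modified quotas P1 0.508, P2 6.470, P3 0.810, P4 0.597, P5 0.655.
Rounding up: P1 1, P2 7, P3 1, P4 1, P5 1 (total 11).

P1: 1, P2: 7, P3: 1, P4: 1, P5: 1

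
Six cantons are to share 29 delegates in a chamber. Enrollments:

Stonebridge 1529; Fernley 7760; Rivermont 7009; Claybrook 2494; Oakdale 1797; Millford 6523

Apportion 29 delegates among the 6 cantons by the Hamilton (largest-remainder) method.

The standard divisor is 27112/29 ≈ 934.897.
Standard quotas: Stonebridge 1.6355, Fernley 8.3004, Rivermont 7.4971, Claybrook 2.6677, Oakdale 1.9221, Millford 6.9772.
Lower quotas: Stonebridge 1, Fernley 8, Rivermont 7, Claybrook 2, Oakdale 1, Millford 6 (sum 25, leaving 4 seats).
Remainders in descending order: Millford 0.9772, Oakdale 0.9221, Claybrook 0.6677, Stonebridge 0.6355, Rivermont 0.4971, Fernley 0.3004.
The surplus seats go to Millford, Oakdale, Claybrook, Stonebridge.

Stonebridge 2; Fernley 8; Rivermont 7; Claybrook 3; Oakdale 2; Millford 7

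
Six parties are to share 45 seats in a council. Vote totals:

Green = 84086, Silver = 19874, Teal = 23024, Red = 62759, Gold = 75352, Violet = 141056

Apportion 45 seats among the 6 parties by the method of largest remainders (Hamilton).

Total 406151; standard divisor 406151/45 ≈ 9025.578.
Standard quotas: Green 9.3164, Silver 2.2020, Teal 2.5510, Red 6.9535, Gold 8.3487, Violet 15.6285.
Lower quotas: Green 9, Silver 2, Teal 2, Red 6, Gold 8, Violet 15 (sum 42, leaving 3 seats).
Remainders in descending order: Red 0.9535, Violet 0.6285, Teal 0.5510, Gold 0.3487, Green 0.3164, Silver 0.2020.
Largest remainders: Red, Violet, Teal receive the extra seats.

Green 9, Silver 2, Teal 3, Red 7, Gold 8, Violet 16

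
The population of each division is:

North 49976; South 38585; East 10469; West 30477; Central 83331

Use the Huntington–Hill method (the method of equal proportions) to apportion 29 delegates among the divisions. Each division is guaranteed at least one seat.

With divisor 7328: modified quotas North 6.820, South 5.265, East 1.429, West 4.159, Central 11.372.
Geometric-mean thresholds: North √(6·7)=6.481, South √(5·6)=5.477, East √(1·2)=1.414, West √(4·5)=4.472, Central √(11·12)=11.489.
Each quota rounded against its threshold gives North 7, South 5, East 2, West 4, Central 11 (total 29).

North 7, South 5, East 2, West 4, Central 11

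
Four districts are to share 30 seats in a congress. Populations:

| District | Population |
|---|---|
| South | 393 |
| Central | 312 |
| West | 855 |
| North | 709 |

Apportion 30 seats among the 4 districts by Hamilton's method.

South 5, Central 4, West 11, North 10

Total 2269; standard divisor 2269/30 ≈ 75.633.
Standard quotas: South 5.196, Central 4.125, West 11.305, North 9.374.
Lower quotas: South 5, Central 4, West 11, North 9 (sum 29, leaving 1 seat).
Remainders in descending order: North 0.374, West 0.305, South 0.196, Central 0.125.
The surplus seat goes to North.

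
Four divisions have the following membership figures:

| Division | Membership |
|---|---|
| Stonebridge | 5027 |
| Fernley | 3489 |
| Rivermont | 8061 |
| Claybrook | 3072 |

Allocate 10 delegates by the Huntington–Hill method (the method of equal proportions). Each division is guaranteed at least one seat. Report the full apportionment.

With divisor 2112: modified quotas Stonebridge 2.380, Fernley 1.652, Rivermont 3.817, Claybrook 1.455.
Geometric-mean thresholds: Stonebridge √(2·3)=2.449, Fernley √(1·2)=1.414, Rivermont √(3·4)=3.464, Claybrook √(1·2)=1.414.
Each quota rounded against its threshold gives Stonebridge 2, Fernley 2, Rivermont 4, Claybrook 2 (total 10).

Stonebridge 2; Fernley 2; Rivermont 4; Claybrook 2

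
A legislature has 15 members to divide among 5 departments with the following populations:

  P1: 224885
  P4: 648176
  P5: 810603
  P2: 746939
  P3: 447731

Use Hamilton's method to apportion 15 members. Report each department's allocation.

Total 2878334; standard divisor 2878334/15 ≈ 191888.933.
Standard quotas: P1 1.1720, P4 3.3779, P5 4.2243, P2 3.8926, P3 2.3333.
Lower quotas: P1 1, P4 3, P5 4, P2 3, P3 2 (sum 13, leaving 2 seats).
Remainders in descending order: P2 0.8926, P4 0.3779, P3 0.3333, P5 0.2243, P1 0.1720.
Largest remainders: P2, P4 receive the extra seats.

P1 1, P4 4, P5 4, P2 4, P3 2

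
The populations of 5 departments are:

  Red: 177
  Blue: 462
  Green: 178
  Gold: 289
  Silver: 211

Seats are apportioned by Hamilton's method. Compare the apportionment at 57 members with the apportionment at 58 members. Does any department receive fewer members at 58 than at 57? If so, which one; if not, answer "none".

At 57 seats: Red 8, Blue 20, Green 8, Gold 12, Silver 9.
At 58 seats: Red 8, Blue 20, Green 8, Gold 13, Silver 9.
No department's allocation decreased.

none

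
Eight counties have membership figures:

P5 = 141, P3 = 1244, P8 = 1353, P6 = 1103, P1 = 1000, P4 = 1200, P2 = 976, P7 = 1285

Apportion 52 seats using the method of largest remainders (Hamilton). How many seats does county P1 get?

6

The standard divisor is 8302/52 ≈ 159.654.
Standard quotas: P5 0.883, P3 7.792, P8 8.475, P6 6.909, P1 6.264, P4 7.516, P2 6.113, P7 8.049.
Lower quotas: P5 0, P3 7, P8 8, P6 6, P1 6, P4 7, P2 6, P7 8 (sum 48, leaving 4 seats).
Remainders in descending order: P6 0.909, P5 0.883, P3 0.792, P4 0.516, P8 0.475, P1 0.264, P2 0.113, P7 0.049.
The surplus seats go to P6, P5, P3, P4.
P1 receives 6.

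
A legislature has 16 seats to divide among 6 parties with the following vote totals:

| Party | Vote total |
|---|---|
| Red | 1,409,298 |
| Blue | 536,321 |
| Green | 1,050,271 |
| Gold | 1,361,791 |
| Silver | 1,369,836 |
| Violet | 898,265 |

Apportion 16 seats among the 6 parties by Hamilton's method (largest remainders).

The standard divisor is 6625782/16 ≈ 414111.375.
Standard quotas: Red 3.4032, Blue 1.2951, Green 2.5362, Gold 3.2885, Silver 3.3079, Violet 2.1691.
Lower quotas: Red 3, Blue 1, Green 2, Gold 3, Silver 3, Violet 2 (sum 14, leaving 2 seats).
Remainders in descending order: Green 0.5362, Red 0.4032, Silver 0.3079, Blue 0.2951, Gold 0.2885, Violet 0.1691.
The surplus seats go to Green, Red.

Red: 4, Blue: 1, Green: 3, Gold: 3, Silver: 3, Violet: 2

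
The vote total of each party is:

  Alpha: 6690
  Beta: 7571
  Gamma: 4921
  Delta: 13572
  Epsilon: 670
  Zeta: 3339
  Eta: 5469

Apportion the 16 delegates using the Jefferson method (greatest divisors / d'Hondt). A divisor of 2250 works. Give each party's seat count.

Alpha 2; Beta 3; Gamma 2; Delta 6; Epsilon 0; Zeta 1; Eta 2

With modified divisor 2250: modified quotas Alpha 2.973, Beta 3.365, Gamma 2.187, Delta 6.032, Epsilon 0.298, Zeta 1.484, Eta 2.431.
Rounding down: Alpha 2, Beta 3, Gamma 2, Delta 6, Epsilon 0, Zeta 1, Eta 2 (total 16).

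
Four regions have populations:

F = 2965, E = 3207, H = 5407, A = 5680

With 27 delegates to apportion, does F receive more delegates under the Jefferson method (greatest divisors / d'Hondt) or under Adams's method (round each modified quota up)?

Adams

Jefferson: F 4, E 5, H 9, A 9.
Adams: F 5, E 5, H 8, A 9.
F gets 4 under Jefferson and 5 under Adams.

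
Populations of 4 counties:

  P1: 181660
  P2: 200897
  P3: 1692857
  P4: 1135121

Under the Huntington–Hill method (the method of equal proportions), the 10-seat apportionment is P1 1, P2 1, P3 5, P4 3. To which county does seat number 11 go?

Priority for the next seat is population ÷ (√(s·(s+1))).
Priorities: P1 128453.018, P2 142055.631, P3 309071.989, P4 327681.207.
Highest priority: P4.

P4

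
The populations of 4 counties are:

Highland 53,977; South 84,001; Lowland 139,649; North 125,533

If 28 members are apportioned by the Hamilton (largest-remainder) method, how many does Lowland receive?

9

Total 403160; standard divisor 403160/28 ≈ 14398.571.
Standard quotas: Highland 3.7488, South 5.8340, Lowland 9.6988, North 8.7184.
Lower quotas: Highland 3, South 5, Lowland 9, North 8 (sum 25, leaving 3 seats).
Remainders in descending order: South 0.8340, Highland 0.7488, North 0.7184, Lowland 0.6988.
The surplus seats go to South, Highland, North.
Lowland receives 9.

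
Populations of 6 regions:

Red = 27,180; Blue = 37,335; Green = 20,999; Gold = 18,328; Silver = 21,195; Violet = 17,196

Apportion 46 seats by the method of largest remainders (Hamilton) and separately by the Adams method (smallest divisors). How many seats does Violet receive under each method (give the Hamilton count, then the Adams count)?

Hamilton: Red 9, Blue 12, Green 7, Gold 6, Silver 7, Violet 5.
Adams: Red 9, Blue 11, Green 7, Gold 6, Silver 7, Violet 6.
Violet gets 5 under Hamilton and 6 under Adams.

5 and 6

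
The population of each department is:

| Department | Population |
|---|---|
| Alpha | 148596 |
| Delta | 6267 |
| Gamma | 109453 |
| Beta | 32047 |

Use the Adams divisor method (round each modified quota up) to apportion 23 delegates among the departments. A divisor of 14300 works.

Alpha: 11; Delta: 1; Gamma: 8; Beta: 3

With modified divisor 14300: modified quotas Alpha 10.391, Delta 0.438, Gamma 7.654, Beta 2.241.
Rounding up: Alpha 11, Delta 1, Gamma 8, Beta 3 (total 23).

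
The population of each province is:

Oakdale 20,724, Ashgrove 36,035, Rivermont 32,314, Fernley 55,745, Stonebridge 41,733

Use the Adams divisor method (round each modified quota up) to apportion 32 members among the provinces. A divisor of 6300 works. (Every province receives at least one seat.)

With modified divisor 6300: modified quotas Oakdale 3.290, Ashgrove 5.720, Rivermont 5.129, Fernley 8.848, Stonebridge 6.624.
Rounding up: Oakdale 4, Ashgrove 6, Rivermont 6, Fernley 9, Stonebridge 7 (total 32).

Oakdale 4, Ashgrove 6, Rivermont 6, Fernley 9, Stonebridge 7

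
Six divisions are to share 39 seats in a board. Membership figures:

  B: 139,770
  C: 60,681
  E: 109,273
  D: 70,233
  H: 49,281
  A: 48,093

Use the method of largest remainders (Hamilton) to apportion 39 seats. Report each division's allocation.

The standard divisor is 477331/39 ≈ 12239.256.
Standard quotas: B 11.4198, C 4.9579, E 8.9281, D 5.7383, H 4.0265, A 3.9294.
Lower quotas: B 11, C 4, E 8, D 5, H 4, A 3 (sum 35, leaving 4 seats).
Remainders in descending order: C 0.9579, A 0.9294, E 0.9281, D 0.7383, B 0.4198, H 0.0265.
Largest remainders: C, A, E, D receive the extra seats.

B 11; C 5; E 9; D 6; H 4; A 4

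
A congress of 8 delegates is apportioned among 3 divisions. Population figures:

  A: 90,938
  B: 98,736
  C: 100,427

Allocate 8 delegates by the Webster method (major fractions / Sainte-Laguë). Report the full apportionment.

Standard divisor 290101/8 ≈ 36262.625; standard quotas: A 2.508, B 2.723, C 2.769.
Rounding to the nearest integer gives 3, 3, 3 = 9 seats, so the divisor must be adjusted.
With modified divisor 37900: modified quotas A 2.399, B 2.605, C 2.650.
Rounding to the nearest integer: A 2, B 3, C 3 (total 8).

A: 2; B: 3; C: 3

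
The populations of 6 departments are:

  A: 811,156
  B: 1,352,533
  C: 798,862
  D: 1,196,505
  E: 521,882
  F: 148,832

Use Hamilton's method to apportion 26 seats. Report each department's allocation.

A: 4; B: 7; C: 4; D: 7; E: 3; F: 1

The standard divisor is 4829770/26 ≈ 185760.385.
Standard quotas: A 4.3667, B 7.2811, C 4.3005, D 6.4411, E 2.8094, F 0.8012.
Lower quotas: A 4, B 7, C 4, D 6, E 2, F 0 (sum 23, leaving 3 seats).
Remainders in descending order: E 0.8094, F 0.8012, D 0.4411, A 0.3667, C 0.3005, B 0.2811.
The surplus seats go to E, F, D.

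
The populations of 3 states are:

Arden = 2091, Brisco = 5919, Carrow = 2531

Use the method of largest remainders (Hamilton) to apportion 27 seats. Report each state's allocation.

Standard divisor: 10541 ÷ 27 ≈ 390.407.
Standard quotas: Arden 5.3559, Brisco 15.1611, Carrow 6.4830.
Lower quotas: Arden 5, Brisco 15, Carrow 6 (sum 26, leaving 1 seat).
Remainders in descending order: Carrow 0.4830, Arden 0.3559, Brisco 0.1611.
Largest remainder: Carrow receives the extra seat.

Arden 5, Brisco 15, Carrow 7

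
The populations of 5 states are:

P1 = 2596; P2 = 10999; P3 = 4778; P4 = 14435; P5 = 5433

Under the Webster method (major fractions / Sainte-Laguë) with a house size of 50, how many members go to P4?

Standard divisor 38241/50 ≈ 764.82; standard quotas: P1 3.394, P2 14.381, P3 6.247, P4 18.874, P5 7.104.
Rounding to the nearest integer gives 3, 14, 6, 19, 7 = 49 seats, so the divisor must be adjusted.
With modified divisor 750: modified quotas P1 3.461, P2 14.665, P3 6.371, P4 19.247, P5 7.244.
Rounding to the nearest integer: P1 3, P2 15, P3 6, P4 19, P5 7 (total 50).
P4 receives 19.

19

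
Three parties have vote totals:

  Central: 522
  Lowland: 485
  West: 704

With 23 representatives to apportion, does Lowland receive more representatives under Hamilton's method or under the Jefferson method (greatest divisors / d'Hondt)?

Hamilton

Hamilton: Central 7, Lowland 7, West 9.
Jefferson: Central 7, Lowland 6, West 10.
Lowland gets 7 under Hamilton and 6 under Jefferson.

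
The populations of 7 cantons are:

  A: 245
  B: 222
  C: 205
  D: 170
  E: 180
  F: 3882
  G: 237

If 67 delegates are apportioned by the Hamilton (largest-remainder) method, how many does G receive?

3

Total 5141; standard divisor 5141/67 ≈ 76.731.
Standard quotas: A 3.193, B 2.893, C 2.672, D 2.216, E 2.346, F 50.592, G 3.089.
Lower quotas: A 3, B 2, C 2, D 2, E 2, F 50, G 3 (sum 64, leaving 3 seats).
Remainders in descending order: B 0.893, C 0.672, F 0.592, E 0.346, D 0.216, A 0.193, G 0.089.
The surplus seats go to B, C, F.
G receives 3.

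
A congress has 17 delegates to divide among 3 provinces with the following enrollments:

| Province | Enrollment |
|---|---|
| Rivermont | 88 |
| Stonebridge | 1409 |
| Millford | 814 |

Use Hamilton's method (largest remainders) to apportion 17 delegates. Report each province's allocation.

Rivermont 1, Stonebridge 10, Millford 6

Standard divisor: 2311 ÷ 17 ≈ 135.941.
Standard quotas: Rivermont 0.647, Stonebridge 10.365, Millford 5.988.
Lower quotas: Rivermont 0, Stonebridge 10, Millford 5 (sum 15, leaving 2 seats).
Remainders in descending order: Millford 0.988, Rivermont 0.647, Stonebridge 0.365.
Largest remainders: Millford, Rivermont receive the extra seats.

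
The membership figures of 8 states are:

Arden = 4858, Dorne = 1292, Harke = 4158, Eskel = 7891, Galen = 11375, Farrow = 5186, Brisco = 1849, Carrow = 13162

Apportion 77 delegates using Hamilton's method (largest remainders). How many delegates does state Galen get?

Total 49771; standard divisor 49771/77 ≈ 646.377.
Standard quotas: Arden 7.5157, Dorne 1.9988, Harke 6.4328, Eskel 12.2081, Galen 17.5981, Farrow 8.0232, Brisco 2.8606, Carrow 20.3627.
Lower quotas: Arden 7, Dorne 1, Harke 6, Eskel 12, Galen 17, Farrow 8, Brisco 2, Carrow 20 (sum 73, leaving 4 seats).
Remainders in descending order: Dorne 0.9988, Brisco 0.8606, Galen 0.5981, Arden 0.5157, Harke 0.4328, Carrow 0.3627, Eskel 0.2081, Farrow 0.0232.
Largest remainders: Dorne, Brisco, Galen, Arden receive the extra seats.
Galen receives 18.

18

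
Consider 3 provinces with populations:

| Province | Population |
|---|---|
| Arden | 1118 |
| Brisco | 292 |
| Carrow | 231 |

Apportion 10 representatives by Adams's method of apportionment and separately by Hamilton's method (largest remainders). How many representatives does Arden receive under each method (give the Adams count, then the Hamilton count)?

Adams: Arden 6, Brisco 2, Carrow 2.
Hamilton: Arden 7, Brisco 2, Carrow 1.
Arden gets 6 under Adams and 7 under Hamilton.

6 and 7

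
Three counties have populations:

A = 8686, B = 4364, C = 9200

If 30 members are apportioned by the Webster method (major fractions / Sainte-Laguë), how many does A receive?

12

Standard divisor 22250/30 ≈ 741.667; standard quotas: A 11.711, B 5.884, C 12.404.
Rounding to the nearest integer gives A 12, B 6, C 12 — total 30, matching the house size, so no adjustment is needed.
A receives 12.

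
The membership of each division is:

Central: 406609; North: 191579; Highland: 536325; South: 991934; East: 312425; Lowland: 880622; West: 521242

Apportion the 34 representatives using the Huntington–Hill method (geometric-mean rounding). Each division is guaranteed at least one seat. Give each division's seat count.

With divisor 117139: modified quotas Central 3.471, North 1.635, Highland 4.579, South 8.468, East 2.667, Lowland 7.518, West 4.450.
Geometric-mean thresholds: Central √(3·4)=3.464, North √(1·2)=1.414, Highland √(4·5)=4.472, South √(8·9)=8.485, East √(2·3)=2.449, Lowland √(7·8)=7.483, West √(4·5)=4.472.
Each quota rounded against its threshold gives Central 4, North 2, Highland 5, South 8, East 3, Lowland 8, West 4 (total 34).

Central: 4, North: 2, Highland: 5, South: 8, East: 3, Lowland: 8, West: 4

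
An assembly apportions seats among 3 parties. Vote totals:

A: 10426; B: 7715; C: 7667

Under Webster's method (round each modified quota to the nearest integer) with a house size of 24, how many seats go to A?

10

Standard divisor 25808/24 ≈ 1075.333; standard quotas: A 9.696, B 7.175, C 7.130.
Rounding to the nearest integer gives A 10, B 7, C 7 — total 24, matching the house size, so no adjustment is needed.
A receives 10.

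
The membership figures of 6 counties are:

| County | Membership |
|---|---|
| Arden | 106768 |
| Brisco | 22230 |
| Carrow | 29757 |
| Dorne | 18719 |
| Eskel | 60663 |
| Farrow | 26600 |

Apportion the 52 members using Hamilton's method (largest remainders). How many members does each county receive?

Standard divisor: 264737 ÷ 52 ≈ 5091.096.
Standard quotas: Arden 20.9715, Brisco 4.3664, Carrow 5.8449, Dorne 3.6768, Eskel 11.9155, Farrow 5.2248.
Lower quotas: Arden 20, Brisco 4, Carrow 5, Dorne 3, Eskel 11, Farrow 5 (sum 48, leaving 4 seats).
Remainders in descending order: Arden 0.9715, Eskel 0.9155, Carrow 0.8449, Dorne 0.6768, Brisco 0.3664, Farrow 0.2248.
The surplus seats go to Arden, Eskel, Carrow, Dorne.

Arden 21, Brisco 4, Carrow 6, Dorne 4, Eskel 12, Farrow 5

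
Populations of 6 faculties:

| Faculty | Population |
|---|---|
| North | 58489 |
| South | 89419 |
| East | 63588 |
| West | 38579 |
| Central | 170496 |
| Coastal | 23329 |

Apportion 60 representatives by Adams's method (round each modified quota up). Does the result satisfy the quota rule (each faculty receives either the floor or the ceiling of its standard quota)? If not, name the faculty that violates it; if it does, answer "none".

Standard quotas: North 7.906, South 12.086, East 8.595, West 5.215, Central 23.045, Coastal 3.153.
Adams allocation: North 8, South 12, East 9, West 5, Central 22, Coastal 4.
Central has quota 23.045 (lower 23, upper 24) but receives 22 — outside the quota interval.

Central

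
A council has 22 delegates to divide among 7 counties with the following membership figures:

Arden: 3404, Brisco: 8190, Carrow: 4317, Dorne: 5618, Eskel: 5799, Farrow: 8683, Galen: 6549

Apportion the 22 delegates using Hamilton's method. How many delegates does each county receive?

Arden: 2, Brisco: 4, Carrow: 2, Dorne: 3, Eskel: 3, Farrow: 5, Galen: 3

Standard divisor: 42560 ÷ 22 ≈ 1934.545.
Standard quotas: Arden 1.7596, Brisco 4.2336, Carrow 2.2315, Dorne 2.9040, Eskel 2.9976, Farrow 4.4884, Galen 3.3853.
Lower quotas: Arden 1, Brisco 4, Carrow 2, Dorne 2, Eskel 2, Farrow 4, Galen 3 (sum 18, leaving 4 seats).
Remainders in descending order: Eskel 0.9976, Dorne 0.9040, Arden 0.7596, Farrow 0.4884, Galen 0.3853, Brisco 0.2336, Carrow 0.2315.
Largest remainders: Eskel, Dorne, Arden, Farrow receive the extra seats.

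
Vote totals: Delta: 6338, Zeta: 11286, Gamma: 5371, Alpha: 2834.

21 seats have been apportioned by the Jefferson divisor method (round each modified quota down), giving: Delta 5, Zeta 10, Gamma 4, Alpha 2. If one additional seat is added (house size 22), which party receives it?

Gamma

Priority for the next seat is population ÷ (current seats + 1).
Priorities: Delta 1056.333, Zeta 1026.000, Gamma 1074.200, Alpha 944.667.
Highest priority: Gamma.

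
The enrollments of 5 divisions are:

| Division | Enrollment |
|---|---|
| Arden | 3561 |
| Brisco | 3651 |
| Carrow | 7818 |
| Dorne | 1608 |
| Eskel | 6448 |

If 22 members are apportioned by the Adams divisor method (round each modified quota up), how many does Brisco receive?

4

Standard divisor 23086/22 ≈ 1049.364; standard quotas: Arden 3.393, Brisco 3.479, Carrow 7.450, Dorne 1.532, Eskel 6.145.
Rounding up gives 4, 4, 8, 2, 7 = 25 seats, so the divisor must be adjusted.
With modified divisor 1200: modified quotas Arden 2.967, Brisco 3.042, Carrow 6.515, Dorne 1.340, Eskel 5.373.
Rounding up: Arden 3, Brisco 4, Carrow 7, Dorne 2, Eskel 6 (total 22).
Brisco receives 4.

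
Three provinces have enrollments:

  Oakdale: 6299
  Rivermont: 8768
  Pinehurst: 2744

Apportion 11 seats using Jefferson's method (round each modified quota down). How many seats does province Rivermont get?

6

Standard divisor 17811/11 ≈ 1619.182; standard quotas: Oakdale 3.890, Rivermont 5.415, Pinehurst 1.695.
Rounding down gives 3, 5, 1 = 9 seats, so the divisor must be adjusted.
With modified divisor 1400: modified quotas Oakdale 4.499, Rivermont 6.263, Pinehurst 1.960.
Rounding down: Oakdale 4, Rivermont 6, Pinehurst 1 (total 11).
Rivermont receives 6.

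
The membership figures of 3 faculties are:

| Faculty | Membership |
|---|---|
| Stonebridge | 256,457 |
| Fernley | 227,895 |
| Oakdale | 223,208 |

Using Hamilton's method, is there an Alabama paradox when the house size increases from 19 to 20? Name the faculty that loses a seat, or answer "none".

none

At 19 seats: Stonebridge 7, Fernley 6, Oakdale 6.
At 20 seats: Stonebridge 7, Fernley 7, Oakdale 6.
No faculty's allocation decreased.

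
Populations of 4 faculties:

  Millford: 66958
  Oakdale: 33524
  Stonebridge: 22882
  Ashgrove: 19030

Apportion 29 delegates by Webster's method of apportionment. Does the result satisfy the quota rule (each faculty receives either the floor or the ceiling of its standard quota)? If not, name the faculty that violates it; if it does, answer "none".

Standard quotas: Millford 13.637, Oakdale 6.828, Stonebridge 4.660, Ashgrove 3.876.
Webster allocation: Millford 13, Oakdale 7, Stonebridge 5, Ashgrove 4.
Every allocation lies between the lower and upper quota.

none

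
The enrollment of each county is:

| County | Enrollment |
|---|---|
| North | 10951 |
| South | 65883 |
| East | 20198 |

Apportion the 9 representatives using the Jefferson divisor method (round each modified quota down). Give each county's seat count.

Standard divisor 97032/9 ≈ 10781.333; standard quotas: North 1.016, South 6.111, East 1.873.
Rounding down gives 1, 6, 1 = 8 seats, so the divisor must be adjusted.
With modified divisor 9800: modified quotas North 1.117, South 6.723, East 2.061.
Rounding down: North 1, South 6, East 2 (total 9).

North 1, South 6, East 2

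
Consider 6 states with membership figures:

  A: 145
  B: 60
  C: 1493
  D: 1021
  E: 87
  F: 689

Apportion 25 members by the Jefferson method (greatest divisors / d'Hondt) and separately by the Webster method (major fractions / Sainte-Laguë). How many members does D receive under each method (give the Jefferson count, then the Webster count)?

8 and 7

Jefferson: A 1, B 0, C 11, D 8, E 0, F 5.
Webster: A 1, B 0, C 11, D 7, E 1, F 5.
D gets 8 under Jefferson and 7 under Webster.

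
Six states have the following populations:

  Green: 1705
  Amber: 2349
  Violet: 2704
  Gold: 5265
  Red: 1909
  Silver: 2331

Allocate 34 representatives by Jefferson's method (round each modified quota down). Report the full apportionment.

Standard divisor 16263/34 ≈ 478.324; standard quotas: Green 3.565, Amber 4.911, Violet 5.653, Gold 11.007, Red 3.991, Silver 4.873.
Rounding down gives 3, 4, 5, 11, 3, 4 = 30 seats, so the divisor must be adjusted.
With modified divisor 440: modified quotas Green 3.875, Amber 5.339, Violet 6.145, Gold 11.966, Red 4.339, Silver 5.298.
Rounding down: Green 3, Amber 5, Violet 6, Gold 11, Red 4, Silver 5 (total 34).

Green: 3, Amber: 5, Violet: 6, Gold: 11, Red: 4, Silver: 5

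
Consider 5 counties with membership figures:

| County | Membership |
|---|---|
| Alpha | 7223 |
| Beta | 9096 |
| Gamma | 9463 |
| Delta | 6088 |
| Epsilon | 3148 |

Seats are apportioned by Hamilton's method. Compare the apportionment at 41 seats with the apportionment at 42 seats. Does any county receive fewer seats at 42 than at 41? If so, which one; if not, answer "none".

none

At 41 seats: Alpha 8, Beta 11, Gamma 11, Delta 7, Epsilon 4.
At 42 seats: Alpha 9, Beta 11, Gamma 11, Delta 7, Epsilon 4.
No county's allocation decreased.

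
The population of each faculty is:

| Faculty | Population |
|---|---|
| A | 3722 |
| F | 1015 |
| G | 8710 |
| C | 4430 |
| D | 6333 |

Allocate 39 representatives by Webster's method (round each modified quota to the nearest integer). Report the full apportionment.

A 6; F 2; G 14; C 7; D 10

Standard divisor 24210/39 ≈ 620.769; standard quotas: A 5.996, F 1.635, G 14.031, C 7.136, D 10.202.
Rounding to the nearest integer gives A 6, F 2, G 14, C 7, D 10 — total 39, matching the house size, so no adjustment is needed.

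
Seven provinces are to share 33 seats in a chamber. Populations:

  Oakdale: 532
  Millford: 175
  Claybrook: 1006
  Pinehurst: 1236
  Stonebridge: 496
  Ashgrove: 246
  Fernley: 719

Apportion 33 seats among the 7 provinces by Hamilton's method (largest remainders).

Total 4410; standard divisor 4410/33 ≈ 133.636.
Standard quotas: Oakdale 3.981, Millford 1.310, Claybrook 7.528, Pinehurst 9.249, Stonebridge 3.712, Ashgrove 1.841, Fernley 5.380.
Lower quotas: Oakdale 3, Millford 1, Claybrook 7, Pinehurst 9, Stonebridge 3, Ashgrove 1, Fernley 5 (sum 29, leaving 4 seats).
Remainders in descending order: Oakdale 0.981, Ashgrove 0.841, Stonebridge 0.712, Claybrook 0.528, Fernley 0.380, Millford 0.310, Pinehurst 0.249.
The surplus seats go to Oakdale, Ashgrove, Stonebridge, Claybrook.

Oakdale: 4, Millford: 1, Claybrook: 8, Pinehurst: 9, Stonebridge: 4, Ashgrove: 2, Fernley: 5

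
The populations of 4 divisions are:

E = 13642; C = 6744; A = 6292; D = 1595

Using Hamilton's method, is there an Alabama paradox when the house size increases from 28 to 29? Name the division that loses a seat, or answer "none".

At 28 seats: E 13, C 7, A 6, D 2.
At 29 seats: E 14, C 7, A 6, D 2.
No division's allocation decreased.

none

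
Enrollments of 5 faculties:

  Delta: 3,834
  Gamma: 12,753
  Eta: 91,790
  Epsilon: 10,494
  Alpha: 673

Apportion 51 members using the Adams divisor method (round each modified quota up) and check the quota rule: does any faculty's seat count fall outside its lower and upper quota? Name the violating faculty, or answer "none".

Eta

Standard quotas: Delta 1.636, Gamma 5.441, Eta 39.160, Epsilon 4.477, Alpha 0.287.
Adams allocation: Delta 2, Gamma 6, Eta 37, Epsilon 5, Alpha 1.
Eta has quota 39.160 (lower 39, upper 40) but receives 37 — outside the quota interval.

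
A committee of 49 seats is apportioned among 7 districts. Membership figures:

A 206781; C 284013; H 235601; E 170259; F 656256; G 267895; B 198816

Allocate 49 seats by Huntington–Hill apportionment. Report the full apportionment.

With divisor 41849: modified quotas A 4.941, C 6.787, H 5.630, E 4.068, F 15.682, G 6.401, B 4.751.
Geometric-mean thresholds: A √(4·5)=4.472, C √(6·7)=6.481, H √(5·6)=5.477, E √(4·5)=4.472, F √(15·16)=15.492, G √(6·7)=6.481, B √(4·5)=4.472.
Each quota rounded against its threshold gives A 5, C 7, H 6, E 4, F 16, G 6, B 5 (total 49).

A: 5; C: 7; H: 6; E: 4; F: 16; G: 6; B: 5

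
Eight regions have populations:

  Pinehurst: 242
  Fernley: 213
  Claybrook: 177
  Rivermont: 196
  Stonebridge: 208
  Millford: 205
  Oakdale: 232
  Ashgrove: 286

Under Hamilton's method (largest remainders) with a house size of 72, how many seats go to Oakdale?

9

Standard divisor: 1759 ÷ 72 ≈ 24.431.
Standard quotas: Pinehurst 9.906, Fernley 8.719, Claybrook 7.245, Rivermont 8.023, Stonebridge 8.514, Millford 8.391, Oakdale 9.496, Ashgrove 11.707.
Lower quotas: Pinehurst 9, Fernley 8, Claybrook 7, Rivermont 8, Stonebridge 8, Millford 8, Oakdale 9, Ashgrove 11 (sum 68, leaving 4 seats).
Remainders in descending order: Pinehurst 0.906, Fernley 0.719, Ashgrove 0.707, Stonebridge 0.514, Oakdale 0.496, Millford 0.391, Claybrook 0.245, Rivermont 0.023.
The surplus seats go to Pinehurst, Fernley, Ashgrove, Stonebridge.
Oakdale receives 9.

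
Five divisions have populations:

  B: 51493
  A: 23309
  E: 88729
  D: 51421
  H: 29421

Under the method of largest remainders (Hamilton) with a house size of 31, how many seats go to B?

7

Standard divisor: 244373 ÷ 31 = 7883.
Standard quotas: B 6.5322, A 2.9569, E 11.2557, D 6.5230, H 3.7322.
Lower quotas: B 6, A 2, E 11, D 6, H 3 (sum 28, leaving 3 seats).
Remainders in descending order: A 0.9569, H 0.7322, B 0.5322, D 0.5230, E 0.2557.
The surplus seats go to A, H, B.
B receives 7.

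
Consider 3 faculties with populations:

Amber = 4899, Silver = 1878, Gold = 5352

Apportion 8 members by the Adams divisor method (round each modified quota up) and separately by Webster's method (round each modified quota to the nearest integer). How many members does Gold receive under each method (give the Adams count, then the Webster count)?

Adams: Amber 3, Silver 2, Gold 3.
Webster: Amber 3, Silver 1, Gold 4.
Gold gets 3 under Adams and 4 under Webster.

3 and 4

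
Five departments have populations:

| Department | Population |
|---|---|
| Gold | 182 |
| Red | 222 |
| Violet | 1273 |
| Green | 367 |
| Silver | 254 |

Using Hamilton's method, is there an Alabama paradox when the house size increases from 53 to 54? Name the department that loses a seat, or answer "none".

none

At 53 seats: Gold 4, Red 5, Violet 29, Green 9, Silver 6.
At 54 seats: Gold 4, Red 5, Violet 30, Green 9, Silver 6.
No department's allocation decreased.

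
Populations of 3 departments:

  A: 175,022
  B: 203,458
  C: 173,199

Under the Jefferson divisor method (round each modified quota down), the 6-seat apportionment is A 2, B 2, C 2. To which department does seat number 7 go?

Priority for the next seat is population ÷ (current seats + 1).
Priorities: A 58340.667, B 67819.333, C 57733.000.
Highest priority: B.

B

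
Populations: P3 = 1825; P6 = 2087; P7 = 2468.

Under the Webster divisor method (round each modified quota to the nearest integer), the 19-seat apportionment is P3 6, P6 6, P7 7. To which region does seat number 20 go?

Priority for the next seat is population ÷ (current seats + 0.5).
Priorities: P3 280.769, P6 321.077, P7 329.067.
Highest priority: P7.

P7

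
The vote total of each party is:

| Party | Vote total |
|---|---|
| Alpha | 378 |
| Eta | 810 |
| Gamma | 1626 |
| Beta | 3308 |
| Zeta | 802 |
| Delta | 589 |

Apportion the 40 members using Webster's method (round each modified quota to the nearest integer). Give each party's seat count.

Standard divisor 7513/40 ≈ 187.825; standard quotas: Alpha 2.013, Eta 4.313, Gamma 8.657, Beta 17.612, Zeta 4.270, Delta 3.136.
Rounding to the nearest integer gives Alpha 2, Eta 4, Gamma 9, Beta 18, Zeta 4, Delta 3 — total 40, matching the house size, so no adjustment is needed.

Alpha 2, Eta 4, Gamma 9, Beta 18, Zeta 4, Delta 3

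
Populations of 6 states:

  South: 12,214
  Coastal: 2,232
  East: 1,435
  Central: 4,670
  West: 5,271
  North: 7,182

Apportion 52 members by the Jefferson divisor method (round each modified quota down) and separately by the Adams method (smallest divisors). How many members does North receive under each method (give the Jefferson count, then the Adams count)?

12 and 11

Jefferson: South 20, Coastal 3, East 2, Central 7, West 8, North 12.
Adams: South 19, Coastal 4, East 3, Central 7, West 8, North 11.
North gets 12 under Jefferson and 11 under Adams.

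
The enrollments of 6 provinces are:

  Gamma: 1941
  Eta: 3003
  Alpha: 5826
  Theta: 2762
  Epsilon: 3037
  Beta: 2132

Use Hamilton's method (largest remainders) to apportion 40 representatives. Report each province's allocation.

Gamma 4, Eta 6, Alpha 12, Theta 6, Epsilon 7, Beta 5

Standard divisor: 18701 ÷ 40 ≈ 467.525.
Standard quotas: Gamma 4.1516, Eta 6.4232, Alpha 12.4614, Theta 5.9077, Epsilon 6.4959, Beta 4.5602.
Lower quotas: Gamma 4, Eta 6, Alpha 12, Theta 5, Epsilon 6, Beta 4 (sum 37, leaving 3 seats).
Remainders in descending order: Theta 0.9077, Beta 0.5602, Epsilon 0.4959, Alpha 0.4614, Eta 0.4232, Gamma 0.1516.
The surplus seats go to Theta, Beta, Epsilon.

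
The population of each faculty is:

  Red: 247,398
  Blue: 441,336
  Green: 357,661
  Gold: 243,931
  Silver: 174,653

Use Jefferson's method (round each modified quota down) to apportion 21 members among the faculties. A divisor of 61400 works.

Red: 4, Blue: 7, Green: 5, Gold: 3, Silver: 2

With modified divisor 61400: modified quotas Red 4.029, Blue 7.188, Green 5.825, Gold 3.973, Silver 2.845.
Rounding down: Red 4, Blue 7, Green 5, Gold 3, Silver 2 (total 21).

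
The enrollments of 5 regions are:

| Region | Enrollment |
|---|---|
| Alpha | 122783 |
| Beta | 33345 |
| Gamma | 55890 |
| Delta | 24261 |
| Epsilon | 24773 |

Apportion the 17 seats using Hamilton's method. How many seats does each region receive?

Alpha 8; Beta 2; Gamma 4; Delta 1; Epsilon 2

Standard divisor: 261052 ÷ 17 = 15356.
Standard quotas: Alpha 7.9958, Beta 2.1715, Gamma 3.6396, Delta 1.5799, Epsilon 1.6132.
Lower quotas: Alpha 7, Beta 2, Gamma 3, Delta 1, Epsilon 1 (sum 14, leaving 3 seats).
Remainders in descending order: Alpha 0.9958, Gamma 0.6396, Epsilon 0.6132, Delta 0.5799, Beta 0.1715.
The surplus seats go to Alpha, Gamma, Epsilon.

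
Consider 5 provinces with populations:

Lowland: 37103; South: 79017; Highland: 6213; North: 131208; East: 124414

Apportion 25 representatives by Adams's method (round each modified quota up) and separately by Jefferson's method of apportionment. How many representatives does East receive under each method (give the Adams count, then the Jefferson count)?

Adams: Lowland 3, South 5, Highland 1, North 8, East 8.
Jefferson: Lowland 2, South 5, Highland 0, North 9, East 9.
East gets 8 under Adams and 9 under Jefferson.

8 and 9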